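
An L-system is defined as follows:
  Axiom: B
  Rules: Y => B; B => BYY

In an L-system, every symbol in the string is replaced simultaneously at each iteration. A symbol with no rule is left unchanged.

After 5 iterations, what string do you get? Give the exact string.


Step 0: B
Step 1: BYY
Step 2: BYYBB
Step 3: BYYBBBYYBYY
Step 4: BYYBBBYYBYYBYYBBBYYBB
Step 5: BYYBBBYYBYYBYYBBBYYBBBYYBBBYYBYYBYYBBBYYBYY

Answer: BYYBBBYYBYYBYYBBBYYBBBYYBBBYYBYYBYYBBBYYBYY


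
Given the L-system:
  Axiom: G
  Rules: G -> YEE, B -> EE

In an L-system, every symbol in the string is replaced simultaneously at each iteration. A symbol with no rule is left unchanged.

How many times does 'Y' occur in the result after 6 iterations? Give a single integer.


Step 0: G  (0 'Y')
Step 1: YEE  (1 'Y')
Step 2: YEE  (1 'Y')
Step 3: YEE  (1 'Y')
Step 4: YEE  (1 'Y')
Step 5: YEE  (1 'Y')
Step 6: YEE  (1 'Y')

Answer: 1


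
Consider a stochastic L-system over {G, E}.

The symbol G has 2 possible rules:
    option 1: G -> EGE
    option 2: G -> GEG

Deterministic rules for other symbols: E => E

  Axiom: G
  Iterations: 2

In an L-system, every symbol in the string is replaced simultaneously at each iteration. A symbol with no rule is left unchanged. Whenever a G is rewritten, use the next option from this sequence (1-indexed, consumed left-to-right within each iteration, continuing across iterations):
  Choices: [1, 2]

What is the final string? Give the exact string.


Answer: EGEGE

Derivation:
Step 0: G
Step 1: EGE  (used choices [1])
Step 2: EGEGE  (used choices [2])


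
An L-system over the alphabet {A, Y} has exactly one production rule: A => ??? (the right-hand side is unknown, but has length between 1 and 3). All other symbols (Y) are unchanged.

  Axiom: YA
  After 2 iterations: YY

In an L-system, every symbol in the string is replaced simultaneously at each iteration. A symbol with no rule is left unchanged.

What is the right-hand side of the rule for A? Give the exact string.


Answer: Y

Derivation:
Trying A => Y:
  Step 0: YA
  Step 1: YY
  Step 2: YY
Matches the given result.


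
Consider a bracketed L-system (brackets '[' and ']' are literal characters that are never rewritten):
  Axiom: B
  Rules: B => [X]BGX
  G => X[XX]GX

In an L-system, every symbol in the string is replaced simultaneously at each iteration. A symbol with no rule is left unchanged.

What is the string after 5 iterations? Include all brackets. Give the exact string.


Answer: [X][X][X][X][X]BGXX[XX]GXXX[XX]X[XX]GXXXX[XX]X[XX]X[XX]GXXXXX[XX]X[XX]X[XX]X[XX]GXXXXX

Derivation:
Step 0: B
Step 1: [X]BGX
Step 2: [X][X]BGXX[XX]GXX
Step 3: [X][X][X]BGXX[XX]GXXX[XX]X[XX]GXXX
Step 4: [X][X][X][X]BGXX[XX]GXXX[XX]X[XX]GXXXX[XX]X[XX]X[XX]GXXXX
Step 5: [X][X][X][X][X]BGXX[XX]GXXX[XX]X[XX]GXXXX[XX]X[XX]X[XX]GXXXXX[XX]X[XX]X[XX]X[XX]GXXXXX


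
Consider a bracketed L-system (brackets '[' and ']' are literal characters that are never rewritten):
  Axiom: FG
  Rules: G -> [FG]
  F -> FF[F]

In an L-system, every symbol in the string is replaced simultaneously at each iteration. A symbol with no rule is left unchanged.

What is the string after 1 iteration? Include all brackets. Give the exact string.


Step 0: FG
Step 1: FF[F][FG]

Answer: FF[F][FG]


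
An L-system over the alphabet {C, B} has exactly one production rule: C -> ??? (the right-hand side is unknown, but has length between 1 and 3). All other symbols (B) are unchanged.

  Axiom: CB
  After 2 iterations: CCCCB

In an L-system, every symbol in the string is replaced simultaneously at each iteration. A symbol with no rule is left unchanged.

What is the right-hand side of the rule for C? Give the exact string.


Answer: CC

Derivation:
Trying C -> CC:
  Step 0: CB
  Step 1: CCB
  Step 2: CCCCB
Matches the given result.


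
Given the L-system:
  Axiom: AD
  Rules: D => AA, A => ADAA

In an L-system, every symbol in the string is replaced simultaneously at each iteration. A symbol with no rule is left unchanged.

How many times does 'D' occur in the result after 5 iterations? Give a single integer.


Answer: 217

Derivation:
Step 0: AD  (1 'D')
Step 1: ADAAAA  (1 'D')
Step 2: ADAAAAADAAADAAADAAADAA  (5 'D')
Step 3: ADAAAAADAAADAAADAAADAAADAAAAADAAADAAADAAAAADAAADAAADAAAAADAAADAAADAAAAADAAADAA  (17 'D')
Step 4: ADAAAAADAAADAAADAAADAAADAAAAADAAADAAADAAAAADAAADAAADAAAAADAAADAAADAAAAADAAADAAADAAAAADAAADAAADAAADAAADAAAAADAAADAAADAAAAADAAADAAADAAAAADAAADAAADAAADAAADAAAAADAAADAAADAAAAADAAADAAADAAAAADAAADAAADAAADAAADAAAAADAAADAAADAAAAADAAADAAADAAAAADAAADAAADAAADAAADAAAAADAAADAAADAAAAADAAADAA  (61 'D')
Step 5: ADAAAAADAAADAAADAAADAAADAAAAADAAADAAADAAAAADAAADAAADAAAAADAAADAAADAAAAADAAADAAADAAAAADAAADAAADAAADAAADAAAAADAAADAAADAAAAADAAADAAADAAAAADAAADAAADAAADAAADAAAAADAAADAAADAAAAADAAADAAADAAAAADAAADAAADAAADAAADAAAAADAAADAAADAAAAADAAADAAADAAAAADAAADAAADAAADAAADAAAAADAAADAAADAAAAADAAADAAADAAAAADAAADAAADAAADAAADAAAAADAAADAAADAAAAADAAADAAADAAAAADAAADAAADAAAAADAAADAAADAAAAADAAADAAADAAADAAADAAAAADAAADAAADAAAAADAAADAAADAAAAADAAADAAADAAADAAADAAAAADAAADAAADAAAAADAAADAAADAAAAADAAADAAADAAADAAADAAAAADAAADAAADAAAAADAAADAAADAAAAADAAADAAADAAAAADAAADAAADAAAAADAAADAAADAAADAAADAAAAADAAADAAADAAAAADAAADAAADAAAAADAAADAAADAAADAAADAAAAADAAADAAADAAAAADAAADAAADAAAAADAAADAAADAAADAAADAAAAADAAADAAADAAAAADAAADAAADAAAAADAAADAAADAAAAADAAADAAADAAAAADAAADAAADAAADAAADAAAAADAAADAAADAAAAADAAADAAADAAAAADAAADAAADAAADAAADAAAAADAAADAAADAAAAADAAADAAADAAAAADAAADAAADAAADAAADAAAAADAAADAAADAAAAADAAADAAADAAAAADAAADAAADAAAAADAAADAAADAAAAADAAADAAADAAADAAADAAAAADAAADAAADAAAAADAAADAAADAAAAADAAADAAADAAADAAADAAAAADAAADAAADAAAAADAAADAA  (217 'D')


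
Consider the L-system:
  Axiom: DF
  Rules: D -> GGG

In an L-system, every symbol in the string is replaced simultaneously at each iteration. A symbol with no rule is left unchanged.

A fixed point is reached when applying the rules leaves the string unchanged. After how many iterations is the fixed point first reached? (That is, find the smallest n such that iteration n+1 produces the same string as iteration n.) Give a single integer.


Answer: 1

Derivation:
Step 0: DF
Step 1: GGGF
Step 2: GGGF  (unchanged — fixed point at step 1)


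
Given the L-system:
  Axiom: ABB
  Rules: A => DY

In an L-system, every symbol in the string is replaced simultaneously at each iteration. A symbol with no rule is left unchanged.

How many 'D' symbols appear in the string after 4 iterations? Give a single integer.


Step 0: ABB  (0 'D')
Step 1: DYBB  (1 'D')
Step 2: DYBB  (1 'D')
Step 3: DYBB  (1 'D')
Step 4: DYBB  (1 'D')

Answer: 1


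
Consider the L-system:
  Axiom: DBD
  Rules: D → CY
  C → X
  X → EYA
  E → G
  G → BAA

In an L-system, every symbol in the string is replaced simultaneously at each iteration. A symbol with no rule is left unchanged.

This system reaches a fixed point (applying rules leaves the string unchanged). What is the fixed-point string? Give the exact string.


Answer: BAAYAYBBAAYAY

Derivation:
Step 0: DBD
Step 1: CYBCY
Step 2: XYBXY
Step 3: EYAYBEYAY
Step 4: GYAYBGYAY
Step 5: BAAYAYBBAAYAY
Step 6: BAAYAYBBAAYAY  (unchanged — fixed point at step 5)


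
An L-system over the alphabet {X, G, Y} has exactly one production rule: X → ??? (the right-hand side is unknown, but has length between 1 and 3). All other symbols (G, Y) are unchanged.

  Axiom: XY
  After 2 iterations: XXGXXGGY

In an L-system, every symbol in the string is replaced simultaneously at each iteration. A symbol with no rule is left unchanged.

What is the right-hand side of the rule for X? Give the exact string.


Trying X → XXG:
  Step 0: XY
  Step 1: XXGY
  Step 2: XXGXXGGY
Matches the given result.

Answer: XXG


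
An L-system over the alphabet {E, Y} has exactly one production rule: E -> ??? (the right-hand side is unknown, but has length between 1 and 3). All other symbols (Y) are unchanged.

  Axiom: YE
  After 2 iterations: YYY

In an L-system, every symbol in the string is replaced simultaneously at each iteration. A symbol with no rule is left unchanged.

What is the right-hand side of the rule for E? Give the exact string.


Answer: YY

Derivation:
Trying E -> YY:
  Step 0: YE
  Step 1: YYY
  Step 2: YYY
Matches the given result.


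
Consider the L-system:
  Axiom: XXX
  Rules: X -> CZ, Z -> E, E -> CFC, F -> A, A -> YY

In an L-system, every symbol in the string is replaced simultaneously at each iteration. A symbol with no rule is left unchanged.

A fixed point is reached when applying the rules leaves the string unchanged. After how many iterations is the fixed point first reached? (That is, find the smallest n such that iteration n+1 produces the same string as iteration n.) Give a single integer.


Step 0: XXX
Step 1: CZCZCZ
Step 2: CECECE
Step 3: CCFCCCFCCCFC
Step 4: CCACCCACCCAC
Step 5: CCYYCCCYYCCCYYC
Step 6: CCYYCCCYYCCCYYC  (unchanged — fixed point at step 5)

Answer: 5


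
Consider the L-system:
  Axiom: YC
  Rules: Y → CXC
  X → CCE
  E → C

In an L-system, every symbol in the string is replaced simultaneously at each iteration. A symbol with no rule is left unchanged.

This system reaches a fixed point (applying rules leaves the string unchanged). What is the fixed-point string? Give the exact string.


Step 0: YC
Step 1: CXCC
Step 2: CCCECC
Step 3: CCCCCC
Step 4: CCCCCC  (unchanged — fixed point at step 3)

Answer: CCCCCC


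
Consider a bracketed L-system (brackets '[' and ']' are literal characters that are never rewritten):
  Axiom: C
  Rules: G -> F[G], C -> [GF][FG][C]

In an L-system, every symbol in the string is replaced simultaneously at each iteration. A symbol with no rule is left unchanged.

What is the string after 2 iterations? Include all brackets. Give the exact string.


Answer: [F[G]F][FF[G]][[GF][FG][C]]

Derivation:
Step 0: C
Step 1: [GF][FG][C]
Step 2: [F[G]F][FF[G]][[GF][FG][C]]


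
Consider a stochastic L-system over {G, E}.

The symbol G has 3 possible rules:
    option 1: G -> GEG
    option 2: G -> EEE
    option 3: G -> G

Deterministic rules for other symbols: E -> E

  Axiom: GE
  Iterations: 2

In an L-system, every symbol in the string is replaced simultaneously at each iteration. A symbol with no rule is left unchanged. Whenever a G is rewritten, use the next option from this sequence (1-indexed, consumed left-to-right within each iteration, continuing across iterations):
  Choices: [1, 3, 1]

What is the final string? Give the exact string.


Step 0: GE
Step 1: GEGE  (used choices [1])
Step 2: GEGEGE  (used choices [3, 1])

Answer: GEGEGE


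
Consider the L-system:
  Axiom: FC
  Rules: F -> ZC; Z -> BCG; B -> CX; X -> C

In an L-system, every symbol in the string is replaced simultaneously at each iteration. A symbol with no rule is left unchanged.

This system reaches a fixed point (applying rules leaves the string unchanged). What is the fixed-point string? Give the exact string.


Answer: CCCGCC

Derivation:
Step 0: FC
Step 1: ZCC
Step 2: BCGCC
Step 3: CXCGCC
Step 4: CCCGCC
Step 5: CCCGCC  (unchanged — fixed point at step 4)


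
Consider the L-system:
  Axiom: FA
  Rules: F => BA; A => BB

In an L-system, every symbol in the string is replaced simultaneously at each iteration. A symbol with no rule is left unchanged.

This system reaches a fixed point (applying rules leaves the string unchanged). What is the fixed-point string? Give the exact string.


Answer: BBBBB

Derivation:
Step 0: FA
Step 1: BABB
Step 2: BBBBB
Step 3: BBBBB  (unchanged — fixed point at step 2)


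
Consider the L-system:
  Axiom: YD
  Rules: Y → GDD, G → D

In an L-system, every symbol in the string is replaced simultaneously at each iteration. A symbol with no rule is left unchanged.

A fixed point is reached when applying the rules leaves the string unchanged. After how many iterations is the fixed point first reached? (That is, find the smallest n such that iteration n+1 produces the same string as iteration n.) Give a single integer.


Step 0: YD
Step 1: GDDD
Step 2: DDDD
Step 3: DDDD  (unchanged — fixed point at step 2)

Answer: 2


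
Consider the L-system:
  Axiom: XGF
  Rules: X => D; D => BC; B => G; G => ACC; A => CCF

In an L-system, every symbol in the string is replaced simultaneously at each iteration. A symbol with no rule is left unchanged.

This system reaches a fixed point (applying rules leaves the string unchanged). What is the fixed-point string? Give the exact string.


Step 0: XGF
Step 1: DACCF
Step 2: BCCCFCCF
Step 3: GCCCFCCF
Step 4: ACCCCCFCCF
Step 5: CCFCCCCCFCCF
Step 6: CCFCCCCCFCCF  (unchanged — fixed point at step 5)

Answer: CCFCCCCCFCCF


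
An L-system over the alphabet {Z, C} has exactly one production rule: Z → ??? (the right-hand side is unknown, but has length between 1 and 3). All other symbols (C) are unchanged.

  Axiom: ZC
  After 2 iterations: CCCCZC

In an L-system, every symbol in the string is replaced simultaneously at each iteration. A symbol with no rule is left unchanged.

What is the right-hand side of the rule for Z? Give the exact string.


Trying Z → CCZ:
  Step 0: ZC
  Step 1: CCZC
  Step 2: CCCCZC
Matches the given result.

Answer: CCZ


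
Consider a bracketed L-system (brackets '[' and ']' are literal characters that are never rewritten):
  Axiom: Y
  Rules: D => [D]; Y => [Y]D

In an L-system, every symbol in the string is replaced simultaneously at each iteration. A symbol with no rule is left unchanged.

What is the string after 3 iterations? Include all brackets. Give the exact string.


Step 0: Y
Step 1: [Y]D
Step 2: [[Y]D][D]
Step 3: [[[Y]D][D]][[D]]

Answer: [[[Y]D][D]][[D]]


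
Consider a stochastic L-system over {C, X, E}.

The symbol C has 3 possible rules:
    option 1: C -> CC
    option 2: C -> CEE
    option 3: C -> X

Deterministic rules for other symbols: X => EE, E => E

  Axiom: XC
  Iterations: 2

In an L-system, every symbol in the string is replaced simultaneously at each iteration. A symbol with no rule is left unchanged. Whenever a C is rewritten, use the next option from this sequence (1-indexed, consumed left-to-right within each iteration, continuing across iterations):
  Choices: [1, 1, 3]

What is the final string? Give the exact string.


Answer: EECCX

Derivation:
Step 0: XC
Step 1: EECC  (used choices [1])
Step 2: EECCX  (used choices [1, 3])


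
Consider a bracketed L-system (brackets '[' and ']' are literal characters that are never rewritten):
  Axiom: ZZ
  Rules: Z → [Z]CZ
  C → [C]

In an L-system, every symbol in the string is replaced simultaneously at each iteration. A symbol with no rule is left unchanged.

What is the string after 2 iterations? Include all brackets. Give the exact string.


Step 0: ZZ
Step 1: [Z]CZ[Z]CZ
Step 2: [[Z]CZ][C][Z]CZ[[Z]CZ][C][Z]CZ

Answer: [[Z]CZ][C][Z]CZ[[Z]CZ][C][Z]CZ


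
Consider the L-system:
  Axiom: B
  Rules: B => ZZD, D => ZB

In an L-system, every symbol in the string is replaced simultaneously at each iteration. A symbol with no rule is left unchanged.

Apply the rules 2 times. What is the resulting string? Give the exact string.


Answer: ZZZB

Derivation:
Step 0: B
Step 1: ZZD
Step 2: ZZZB


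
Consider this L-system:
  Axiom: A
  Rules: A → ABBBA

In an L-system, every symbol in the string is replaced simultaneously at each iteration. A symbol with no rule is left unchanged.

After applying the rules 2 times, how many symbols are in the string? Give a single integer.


Answer: 13

Derivation:
Step 0: length = 1
Step 1: length = 5
Step 2: length = 13


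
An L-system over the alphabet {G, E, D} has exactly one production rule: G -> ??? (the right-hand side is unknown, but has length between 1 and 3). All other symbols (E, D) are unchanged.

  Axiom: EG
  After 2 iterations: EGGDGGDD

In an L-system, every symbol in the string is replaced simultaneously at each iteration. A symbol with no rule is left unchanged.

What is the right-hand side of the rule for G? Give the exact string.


Answer: GGD

Derivation:
Trying G -> GGD:
  Step 0: EG
  Step 1: EGGD
  Step 2: EGGDGGDD
Matches the given result.


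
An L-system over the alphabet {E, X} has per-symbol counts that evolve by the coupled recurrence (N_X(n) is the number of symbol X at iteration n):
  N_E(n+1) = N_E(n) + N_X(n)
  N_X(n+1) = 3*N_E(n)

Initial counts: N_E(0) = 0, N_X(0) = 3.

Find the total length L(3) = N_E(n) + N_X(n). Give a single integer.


Step 0: N_E=0, N_X=3, L=3
Step 1: N_E=3, N_X=0, L=3
Step 2: N_E=3, N_X=9, L=12
Step 3: N_E=12, N_X=9, L=21

Answer: 21


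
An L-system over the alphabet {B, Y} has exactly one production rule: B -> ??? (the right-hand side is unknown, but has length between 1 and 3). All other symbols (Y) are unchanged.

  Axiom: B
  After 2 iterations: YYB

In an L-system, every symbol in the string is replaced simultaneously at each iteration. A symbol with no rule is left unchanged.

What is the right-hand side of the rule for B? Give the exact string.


Trying B -> YB:
  Step 0: B
  Step 1: YB
  Step 2: YYB
Matches the given result.

Answer: YB


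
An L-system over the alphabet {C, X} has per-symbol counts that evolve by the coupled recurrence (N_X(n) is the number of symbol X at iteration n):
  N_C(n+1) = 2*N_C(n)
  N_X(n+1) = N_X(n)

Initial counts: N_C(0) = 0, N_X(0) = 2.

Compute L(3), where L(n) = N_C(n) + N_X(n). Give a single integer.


Answer: 2

Derivation:
Step 0: N_C=0, N_X=2, L=2
Step 1: N_C=0, N_X=2, L=2
Step 2: N_C=0, N_X=2, L=2
Step 3: N_C=0, N_X=2, L=2


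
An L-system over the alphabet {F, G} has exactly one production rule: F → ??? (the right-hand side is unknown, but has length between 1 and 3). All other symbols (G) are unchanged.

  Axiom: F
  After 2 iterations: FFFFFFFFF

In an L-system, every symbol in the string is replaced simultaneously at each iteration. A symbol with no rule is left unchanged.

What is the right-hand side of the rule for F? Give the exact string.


Answer: FFF

Derivation:
Trying F → FFF:
  Step 0: F
  Step 1: FFF
  Step 2: FFFFFFFFF
Matches the given result.


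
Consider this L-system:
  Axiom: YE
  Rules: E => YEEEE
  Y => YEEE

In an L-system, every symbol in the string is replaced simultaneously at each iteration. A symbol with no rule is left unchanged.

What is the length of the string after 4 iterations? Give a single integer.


Answer: 987

Derivation:
Step 0: length = 2
Step 1: length = 9
Step 2: length = 43
Step 3: length = 206
Step 4: length = 987


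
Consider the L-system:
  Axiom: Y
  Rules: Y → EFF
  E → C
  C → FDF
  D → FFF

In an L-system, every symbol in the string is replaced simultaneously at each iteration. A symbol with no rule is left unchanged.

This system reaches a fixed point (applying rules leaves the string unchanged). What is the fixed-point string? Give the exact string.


Step 0: Y
Step 1: EFF
Step 2: CFF
Step 3: FDFFF
Step 4: FFFFFFF
Step 5: FFFFFFF  (unchanged — fixed point at step 4)

Answer: FFFFFFF


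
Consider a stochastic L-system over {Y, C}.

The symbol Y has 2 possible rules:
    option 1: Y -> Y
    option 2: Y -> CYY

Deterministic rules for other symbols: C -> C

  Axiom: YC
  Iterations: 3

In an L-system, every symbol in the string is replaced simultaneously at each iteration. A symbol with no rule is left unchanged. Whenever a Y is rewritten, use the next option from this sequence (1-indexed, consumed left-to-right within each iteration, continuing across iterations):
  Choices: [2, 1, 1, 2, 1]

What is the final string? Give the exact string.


Step 0: YC
Step 1: CYYC  (used choices [2])
Step 2: CYYC  (used choices [1, 1])
Step 3: CCYYYC  (used choices [2, 1])

Answer: CCYYYC


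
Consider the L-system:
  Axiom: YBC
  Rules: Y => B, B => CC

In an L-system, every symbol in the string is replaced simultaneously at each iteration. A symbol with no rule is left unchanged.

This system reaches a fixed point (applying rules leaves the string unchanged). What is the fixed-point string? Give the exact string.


Answer: CCCCC

Derivation:
Step 0: YBC
Step 1: BCCC
Step 2: CCCCC
Step 3: CCCCC  (unchanged — fixed point at step 2)


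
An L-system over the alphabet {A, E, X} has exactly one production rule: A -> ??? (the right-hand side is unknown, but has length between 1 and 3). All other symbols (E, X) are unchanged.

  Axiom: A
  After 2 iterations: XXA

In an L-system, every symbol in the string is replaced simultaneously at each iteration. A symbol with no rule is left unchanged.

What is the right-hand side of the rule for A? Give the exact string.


Answer: XA

Derivation:
Trying A -> XA:
  Step 0: A
  Step 1: XA
  Step 2: XXA
Matches the given result.


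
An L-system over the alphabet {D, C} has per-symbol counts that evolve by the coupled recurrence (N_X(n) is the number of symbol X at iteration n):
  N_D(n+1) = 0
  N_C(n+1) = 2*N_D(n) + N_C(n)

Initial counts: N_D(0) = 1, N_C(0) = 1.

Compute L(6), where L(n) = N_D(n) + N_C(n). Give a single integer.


Answer: 3

Derivation:
Step 0: N_D=1, N_C=1, L=2
Step 1: N_D=0, N_C=3, L=3
Step 2: N_D=0, N_C=3, L=3
Step 3: N_D=0, N_C=3, L=3
Step 4: N_D=0, N_C=3, L=3
Step 5: N_D=0, N_C=3, L=3
Step 6: N_D=0, N_C=3, L=3


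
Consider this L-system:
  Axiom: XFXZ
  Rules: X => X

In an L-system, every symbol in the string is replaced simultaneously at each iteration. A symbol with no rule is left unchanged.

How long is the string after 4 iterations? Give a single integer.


Answer: 4

Derivation:
Step 0: length = 4
Step 1: length = 4
Step 2: length = 4
Step 3: length = 4
Step 4: length = 4


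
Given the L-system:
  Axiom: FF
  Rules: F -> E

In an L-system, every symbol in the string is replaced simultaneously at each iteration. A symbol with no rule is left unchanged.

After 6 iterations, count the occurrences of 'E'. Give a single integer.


Step 0: FF  (0 'E')
Step 1: EE  (2 'E')
Step 2: EE  (2 'E')
Step 3: EE  (2 'E')
Step 4: EE  (2 'E')
Step 5: EE  (2 'E')
Step 6: EE  (2 'E')

Answer: 2


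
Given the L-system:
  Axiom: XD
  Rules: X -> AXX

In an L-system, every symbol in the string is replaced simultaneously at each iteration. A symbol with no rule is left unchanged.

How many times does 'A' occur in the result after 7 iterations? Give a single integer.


Step 0: XD  (0 'A')
Step 1: AXXD  (1 'A')
Step 2: AAXXAXXD  (3 'A')
Step 3: AAAXXAXXAAXXAXXD  (7 'A')
Step 4: AAAAXXAXXAAXXAXXAAAXXAXXAAXXAXXD  (15 'A')
Step 5: AAAAAXXAXXAAXXAXXAAAXXAXXAAXXAXXAAAAXXAXXAAXXAXXAAAXXAXXAAXXAXXD  (31 'A')
Step 6: AAAAAAXXAXXAAXXAXXAAAXXAXXAAXXAXXAAAAXXAXXAAXXAXXAAAXXAXXAAXXAXXAAAAAXXAXXAAXXAXXAAAXXAXXAAXXAXXAAAAXXAXXAAXXAXXAAAXXAXXAAXXAXXD  (63 'A')
Step 7: AAAAAAAXXAXXAAXXAXXAAAXXAXXAAXXAXXAAAAXXAXXAAXXAXXAAAXXAXXAAXXAXXAAAAAXXAXXAAXXAXXAAAXXAXXAAXXAXXAAAAXXAXXAAXXAXXAAAXXAXXAAXXAXXAAAAAAXXAXXAAXXAXXAAAXXAXXAAXXAXXAAAAXXAXXAAXXAXXAAAXXAXXAAXXAXXAAAAAXXAXXAAXXAXXAAAXXAXXAAXXAXXAAAAXXAXXAAXXAXXAAAXXAXXAAXXAXXD  (127 'A')

Answer: 127


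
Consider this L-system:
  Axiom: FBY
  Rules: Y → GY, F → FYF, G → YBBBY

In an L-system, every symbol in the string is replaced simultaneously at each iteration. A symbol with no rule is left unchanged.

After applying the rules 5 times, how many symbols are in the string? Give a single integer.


Answer: 214

Derivation:
Step 0: length = 3
Step 1: length = 6
Step 2: length = 16
Step 3: length = 38
Step 4: length = 92
Step 5: length = 214


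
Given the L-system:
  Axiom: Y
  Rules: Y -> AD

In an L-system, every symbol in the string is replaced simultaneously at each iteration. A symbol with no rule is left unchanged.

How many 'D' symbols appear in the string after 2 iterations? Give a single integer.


Step 0: Y  (0 'D')
Step 1: AD  (1 'D')
Step 2: AD  (1 'D')

Answer: 1


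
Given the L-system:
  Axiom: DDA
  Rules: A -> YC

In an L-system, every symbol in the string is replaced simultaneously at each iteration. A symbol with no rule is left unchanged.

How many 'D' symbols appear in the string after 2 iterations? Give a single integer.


Answer: 2

Derivation:
Step 0: DDA  (2 'D')
Step 1: DDYC  (2 'D')
Step 2: DDYC  (2 'D')


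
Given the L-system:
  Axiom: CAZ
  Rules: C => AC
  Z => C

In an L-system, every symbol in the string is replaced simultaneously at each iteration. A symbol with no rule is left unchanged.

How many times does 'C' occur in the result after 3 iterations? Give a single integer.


Answer: 2

Derivation:
Step 0: CAZ  (1 'C')
Step 1: ACAC  (2 'C')
Step 2: AACAAC  (2 'C')
Step 3: AAACAAAC  (2 'C')


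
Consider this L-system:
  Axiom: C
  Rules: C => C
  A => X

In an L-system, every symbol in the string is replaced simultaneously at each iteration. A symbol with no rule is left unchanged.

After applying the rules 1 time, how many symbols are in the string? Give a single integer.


Step 0: length = 1
Step 1: length = 1

Answer: 1


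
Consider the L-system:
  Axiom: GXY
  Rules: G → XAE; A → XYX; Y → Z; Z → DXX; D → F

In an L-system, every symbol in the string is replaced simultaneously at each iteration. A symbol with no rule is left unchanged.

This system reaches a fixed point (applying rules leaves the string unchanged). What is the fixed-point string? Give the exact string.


Answer: XXFXXXEXFXX

Derivation:
Step 0: GXY
Step 1: XAEXZ
Step 2: XXYXEXDXX
Step 3: XXZXEXFXX
Step 4: XXDXXXEXFXX
Step 5: XXFXXXEXFXX
Step 6: XXFXXXEXFXX  (unchanged — fixed point at step 5)


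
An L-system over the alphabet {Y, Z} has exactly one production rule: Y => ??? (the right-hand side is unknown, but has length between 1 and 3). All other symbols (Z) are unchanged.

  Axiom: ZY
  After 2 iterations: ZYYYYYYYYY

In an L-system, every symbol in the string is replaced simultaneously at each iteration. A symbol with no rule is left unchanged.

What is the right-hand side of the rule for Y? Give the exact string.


Answer: YYY

Derivation:
Trying Y => YYY:
  Step 0: ZY
  Step 1: ZYYY
  Step 2: ZYYYYYYYYY
Matches the given result.


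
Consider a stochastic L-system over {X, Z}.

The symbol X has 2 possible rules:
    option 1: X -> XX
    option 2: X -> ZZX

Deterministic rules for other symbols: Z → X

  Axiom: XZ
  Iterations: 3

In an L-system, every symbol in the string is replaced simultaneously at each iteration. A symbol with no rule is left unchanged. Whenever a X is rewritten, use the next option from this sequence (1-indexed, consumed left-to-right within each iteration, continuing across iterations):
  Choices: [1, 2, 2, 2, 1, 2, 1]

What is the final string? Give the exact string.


Step 0: XZ
Step 1: XXX  (used choices [1])
Step 2: ZZXZZXZZX  (used choices [2, 2, 2])
Step 3: XXXXXXZZXXXXX  (used choices [1, 2, 1])

Answer: XXXXXXZZXXXXX


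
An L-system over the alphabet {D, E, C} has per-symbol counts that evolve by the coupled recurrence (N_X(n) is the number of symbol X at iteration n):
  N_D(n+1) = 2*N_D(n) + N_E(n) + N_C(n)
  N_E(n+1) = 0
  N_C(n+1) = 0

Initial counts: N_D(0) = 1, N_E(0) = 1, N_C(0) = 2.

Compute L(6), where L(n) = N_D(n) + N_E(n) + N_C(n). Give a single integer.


Step 0: N_D=1, N_E=1, N_C=2, L=4
Step 1: N_D=5, N_E=0, N_C=0, L=5
Step 2: N_D=10, N_E=0, N_C=0, L=10
Step 3: N_D=20, N_E=0, N_C=0, L=20
Step 4: N_D=40, N_E=0, N_C=0, L=40
Step 5: N_D=80, N_E=0, N_C=0, L=80
Step 6: N_D=160, N_E=0, N_C=0, L=160

Answer: 160


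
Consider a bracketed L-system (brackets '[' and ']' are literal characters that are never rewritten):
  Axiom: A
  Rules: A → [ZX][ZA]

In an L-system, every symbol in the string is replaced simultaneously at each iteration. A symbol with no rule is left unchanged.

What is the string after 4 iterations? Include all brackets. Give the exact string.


Step 0: A
Step 1: [ZX][ZA]
Step 2: [ZX][Z[ZX][ZA]]
Step 3: [ZX][Z[ZX][Z[ZX][ZA]]]
Step 4: [ZX][Z[ZX][Z[ZX][Z[ZX][ZA]]]]

Answer: [ZX][Z[ZX][Z[ZX][Z[ZX][ZA]]]]


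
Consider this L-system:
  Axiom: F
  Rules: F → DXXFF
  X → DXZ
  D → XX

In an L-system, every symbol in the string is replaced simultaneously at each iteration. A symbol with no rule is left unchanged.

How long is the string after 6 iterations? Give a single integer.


Answer: 898

Derivation:
Step 0: length = 1
Step 1: length = 5
Step 2: length = 18
Step 3: length = 54
Step 4: length = 146
Step 5: length = 370
Step 6: length = 898


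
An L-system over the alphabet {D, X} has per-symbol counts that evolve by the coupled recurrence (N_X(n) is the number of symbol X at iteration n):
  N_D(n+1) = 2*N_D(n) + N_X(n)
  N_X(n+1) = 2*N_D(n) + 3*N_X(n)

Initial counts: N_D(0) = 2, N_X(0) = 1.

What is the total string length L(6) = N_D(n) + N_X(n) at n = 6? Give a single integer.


Answer: 12288

Derivation:
Step 0: N_D=2, N_X=1, L=3
Step 1: N_D=5, N_X=7, L=12
Step 2: N_D=17, N_X=31, L=48
Step 3: N_D=65, N_X=127, L=192
Step 4: N_D=257, N_X=511, L=768
Step 5: N_D=1025, N_X=2047, L=3072
Step 6: N_D=4097, N_X=8191, L=12288


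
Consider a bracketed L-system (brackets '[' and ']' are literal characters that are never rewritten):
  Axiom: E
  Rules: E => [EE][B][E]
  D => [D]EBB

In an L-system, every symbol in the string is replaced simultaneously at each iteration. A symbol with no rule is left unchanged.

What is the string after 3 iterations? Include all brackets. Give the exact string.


Step 0: E
Step 1: [EE][B][E]
Step 2: [[EE][B][E][EE][B][E]][B][[EE][B][E]]
Step 3: [[[EE][B][E][EE][B][E]][B][[EE][B][E]][[EE][B][E][EE][B][E]][B][[EE][B][E]]][B][[[EE][B][E][EE][B][E]][B][[EE][B][E]]]

Answer: [[[EE][B][E][EE][B][E]][B][[EE][B][E]][[EE][B][E][EE][B][E]][B][[EE][B][E]]][B][[[EE][B][E][EE][B][E]][B][[EE][B][E]]]


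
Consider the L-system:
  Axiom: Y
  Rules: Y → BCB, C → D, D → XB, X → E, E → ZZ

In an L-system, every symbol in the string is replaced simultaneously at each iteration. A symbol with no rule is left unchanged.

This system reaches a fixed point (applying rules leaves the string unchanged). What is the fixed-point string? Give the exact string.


Answer: BZZBB

Derivation:
Step 0: Y
Step 1: BCB
Step 2: BDB
Step 3: BXBB
Step 4: BEBB
Step 5: BZZBB
Step 6: BZZBB  (unchanged — fixed point at step 5)


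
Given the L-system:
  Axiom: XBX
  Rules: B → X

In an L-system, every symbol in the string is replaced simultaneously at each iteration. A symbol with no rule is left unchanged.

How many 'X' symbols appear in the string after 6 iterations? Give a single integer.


Answer: 3

Derivation:
Step 0: XBX  (2 'X')
Step 1: XXX  (3 'X')
Step 2: XXX  (3 'X')
Step 3: XXX  (3 'X')
Step 4: XXX  (3 'X')
Step 5: XXX  (3 'X')
Step 6: XXX  (3 'X')


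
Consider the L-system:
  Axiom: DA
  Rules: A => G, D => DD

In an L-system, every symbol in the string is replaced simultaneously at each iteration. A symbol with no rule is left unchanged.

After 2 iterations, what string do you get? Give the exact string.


Step 0: DA
Step 1: DDG
Step 2: DDDDG

Answer: DDDDG


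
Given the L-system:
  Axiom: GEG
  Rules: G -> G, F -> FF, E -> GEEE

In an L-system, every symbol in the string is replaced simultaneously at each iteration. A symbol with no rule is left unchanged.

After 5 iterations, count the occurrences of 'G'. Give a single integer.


Step 0: GEG  (2 'G')
Step 1: GGEEEG  (3 'G')
Step 2: GGGEEEGEEEGEEEG  (6 'G')
Step 3: GGGGEEEGEEEGEEEGGEEEGEEEGEEEGGEEEGEEEGEEEG  (15 'G')
Step 4: GGGGGEEEGEEEGEEEGGEEEGEEEGEEEGGEEEGEEEGEEEGGGEEEGEEEGEEEGGEEEGEEEGEEEGGEEEGEEEGEEEGGGEEEGEEEGEEEGGEEEGEEEGEEEGGEEEGEEEGEEEG  (42 'G')
Step 5: GGGGGGEEEGEEEGEEEGGEEEGEEEGEEEGGEEEGEEEGEEEGGGEEEGEEEGEEEGGEEEGEEEGEEEGGEEEGEEEGEEEGGGEEEGEEEGEEEGGEEEGEEEGEEEGGEEEGEEEGEEEGGGGEEEGEEEGEEEGGEEEGEEEGEEEGGEEEGEEEGEEEGGGEEEGEEEGEEEGGEEEGEEEGEEEGGEEEGEEEGEEEGGGEEEGEEEGEEEGGEEEGEEEGEEEGGEEEGEEEGEEEGGGGEEEGEEEGEEEGGEEEGEEEGEEEGGEEEGEEEGEEEGGGEEEGEEEGEEEGGEEEGEEEGEEEGGEEEGEEEGEEEGGGEEEGEEEGEEEGGEEEGEEEGEEEGGEEEGEEEGEEEG  (123 'G')

Answer: 123


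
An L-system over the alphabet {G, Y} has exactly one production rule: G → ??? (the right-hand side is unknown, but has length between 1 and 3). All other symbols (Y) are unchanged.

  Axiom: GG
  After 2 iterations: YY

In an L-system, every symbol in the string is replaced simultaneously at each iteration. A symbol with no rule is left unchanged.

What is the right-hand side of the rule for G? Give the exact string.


Answer: Y

Derivation:
Trying G → Y:
  Step 0: GG
  Step 1: YY
  Step 2: YY
Matches the given result.


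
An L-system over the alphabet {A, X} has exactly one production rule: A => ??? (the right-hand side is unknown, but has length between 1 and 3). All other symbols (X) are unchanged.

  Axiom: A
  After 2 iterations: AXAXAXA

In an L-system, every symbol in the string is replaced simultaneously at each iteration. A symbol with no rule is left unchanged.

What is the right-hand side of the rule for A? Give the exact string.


Trying A => AXA:
  Step 0: A
  Step 1: AXA
  Step 2: AXAXAXA
Matches the given result.

Answer: AXA


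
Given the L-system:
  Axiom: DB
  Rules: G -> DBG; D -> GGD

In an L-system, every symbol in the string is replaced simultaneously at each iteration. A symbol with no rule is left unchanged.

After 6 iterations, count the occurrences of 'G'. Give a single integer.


Step 0: DB  (0 'G')
Step 1: GGDB  (2 'G')
Step 2: DBGDBGGGDB  (4 'G')
Step 3: GGDBDBGGGDBDBGDBGDBGGGDB  (10 'G')
Step 4: DBGDBGGGDBGGDBDBGDBGDBGGGDBGGDBDBGGGDBDBGGGDBDBGDBGDBGGGDB  (24 'G')
Step 5: GGDBDBGGGDBDBGDBGDBGGGDBDBGDBGGGDBGGDBDBGGGDBDBGGGDBDBGDBGDBGGGDBDBGDBGGGDBGGDBDBGDBGDBGGGDBGGDBDBGDBGDBGGGDBGGDBDBGGGDBDBGGGDBDBGDBGDBGGGDB  (58 'G')
Step 6: DBGDBGGGDBGGDBDBGDBGDBGGGDBGGDBDBGGGDBDBGGGDBDBGDBGDBGGGDBGGDBDBGGGDBDBGDBGDBGGGDBDBGDBGGGDBGGDBDBGDBGDBGGGDBGGDBDBGDBGDBGGGDBGGDBDBGGGDBDBGGGDBDBGDBGDBGGGDBGGDBDBGGGDBDBGDBGDBGGGDBDBGDBGGGDBGGDBDBGGGDBDBGGGDBDBGDBGDBGGGDBDBGDBGGGDBGGDBDBGGGDBDBGGGDBDBGDBGDBGGGDBDBGDBGGGDBGGDBDBGDBGDBGGGDBGGDBDBGDBGDBGGGDBGGDBDBGGGDBDBGGGDBDBGDBGDBGGGDB  (140 'G')

Answer: 140


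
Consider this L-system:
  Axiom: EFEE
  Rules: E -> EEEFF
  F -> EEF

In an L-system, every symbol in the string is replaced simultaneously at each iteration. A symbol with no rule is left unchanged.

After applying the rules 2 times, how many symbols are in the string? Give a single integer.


Answer: 76

Derivation:
Step 0: length = 4
Step 1: length = 18
Step 2: length = 76


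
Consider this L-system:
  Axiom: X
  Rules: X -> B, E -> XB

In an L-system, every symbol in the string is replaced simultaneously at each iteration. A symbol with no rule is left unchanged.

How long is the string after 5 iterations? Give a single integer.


Step 0: length = 1
Step 1: length = 1
Step 2: length = 1
Step 3: length = 1
Step 4: length = 1
Step 5: length = 1

Answer: 1


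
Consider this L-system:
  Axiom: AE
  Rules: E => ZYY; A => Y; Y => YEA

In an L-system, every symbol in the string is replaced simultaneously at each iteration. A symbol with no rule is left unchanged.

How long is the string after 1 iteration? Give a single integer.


Answer: 4

Derivation:
Step 0: length = 2
Step 1: length = 4


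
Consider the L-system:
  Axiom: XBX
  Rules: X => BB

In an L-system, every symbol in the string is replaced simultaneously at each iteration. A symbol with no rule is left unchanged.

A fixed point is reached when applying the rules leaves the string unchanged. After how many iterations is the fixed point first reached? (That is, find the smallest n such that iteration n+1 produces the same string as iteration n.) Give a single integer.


Answer: 1

Derivation:
Step 0: XBX
Step 1: BBBBB
Step 2: BBBBB  (unchanged — fixed point at step 1)


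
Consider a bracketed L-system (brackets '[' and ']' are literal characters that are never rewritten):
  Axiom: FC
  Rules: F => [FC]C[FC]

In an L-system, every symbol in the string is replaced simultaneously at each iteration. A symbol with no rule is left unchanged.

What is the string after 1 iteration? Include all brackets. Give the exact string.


Step 0: FC
Step 1: [FC]C[FC]C

Answer: [FC]C[FC]C


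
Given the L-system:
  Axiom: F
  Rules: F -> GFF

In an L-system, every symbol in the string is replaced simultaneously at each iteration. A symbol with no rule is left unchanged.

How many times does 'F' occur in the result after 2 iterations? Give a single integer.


Step 0: F  (1 'F')
Step 1: GFF  (2 'F')
Step 2: GGFFGFF  (4 'F')

Answer: 4


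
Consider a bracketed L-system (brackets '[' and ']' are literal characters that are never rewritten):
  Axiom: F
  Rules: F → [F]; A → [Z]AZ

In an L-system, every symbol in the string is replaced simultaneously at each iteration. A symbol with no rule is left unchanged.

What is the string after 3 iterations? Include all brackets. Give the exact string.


Answer: [[[F]]]

Derivation:
Step 0: F
Step 1: [F]
Step 2: [[F]]
Step 3: [[[F]]]


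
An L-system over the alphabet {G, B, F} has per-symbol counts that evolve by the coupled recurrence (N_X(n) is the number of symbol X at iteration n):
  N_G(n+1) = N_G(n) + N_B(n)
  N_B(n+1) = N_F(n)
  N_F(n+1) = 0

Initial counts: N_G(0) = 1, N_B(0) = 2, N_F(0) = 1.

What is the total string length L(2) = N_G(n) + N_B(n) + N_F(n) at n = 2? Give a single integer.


Step 0: N_G=1, N_B=2, N_F=1, L=4
Step 1: N_G=3, N_B=1, N_F=0, L=4
Step 2: N_G=4, N_B=0, N_F=0, L=4

Answer: 4


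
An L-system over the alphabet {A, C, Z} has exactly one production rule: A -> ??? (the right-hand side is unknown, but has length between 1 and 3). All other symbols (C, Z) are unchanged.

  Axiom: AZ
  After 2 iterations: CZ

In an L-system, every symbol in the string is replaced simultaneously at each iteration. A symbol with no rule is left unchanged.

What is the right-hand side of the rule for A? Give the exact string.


Trying A -> C:
  Step 0: AZ
  Step 1: CZ
  Step 2: CZ
Matches the given result.

Answer: C


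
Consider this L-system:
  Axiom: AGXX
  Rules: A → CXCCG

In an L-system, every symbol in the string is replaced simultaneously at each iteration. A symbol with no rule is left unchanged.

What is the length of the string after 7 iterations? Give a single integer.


Answer: 8

Derivation:
Step 0: length = 4
Step 1: length = 8
Step 2: length = 8
Step 3: length = 8
Step 4: length = 8
Step 5: length = 8
Step 6: length = 8
Step 7: length = 8


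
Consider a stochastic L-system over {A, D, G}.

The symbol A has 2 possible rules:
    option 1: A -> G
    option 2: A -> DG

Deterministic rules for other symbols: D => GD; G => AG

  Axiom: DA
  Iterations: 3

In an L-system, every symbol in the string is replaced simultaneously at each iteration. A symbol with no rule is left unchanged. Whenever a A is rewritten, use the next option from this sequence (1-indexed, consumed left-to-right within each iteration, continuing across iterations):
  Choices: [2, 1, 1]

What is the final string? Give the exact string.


Answer: GAGAGGDAGGDGAG

Derivation:
Step 0: DA
Step 1: GDDG  (used choices [2])
Step 2: AGGDGDAG  (used choices [])
Step 3: GAGAGGDAGGDGAG  (used choices [1, 1])


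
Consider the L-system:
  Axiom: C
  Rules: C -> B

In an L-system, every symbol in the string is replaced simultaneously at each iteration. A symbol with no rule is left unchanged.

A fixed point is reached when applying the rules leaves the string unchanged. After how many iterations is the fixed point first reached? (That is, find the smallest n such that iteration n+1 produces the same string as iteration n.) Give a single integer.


Step 0: C
Step 1: B
Step 2: B  (unchanged — fixed point at step 1)

Answer: 1


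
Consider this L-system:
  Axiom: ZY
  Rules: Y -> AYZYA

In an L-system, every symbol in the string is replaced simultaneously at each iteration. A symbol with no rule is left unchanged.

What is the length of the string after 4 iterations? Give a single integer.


Step 0: length = 2
Step 1: length = 6
Step 2: length = 14
Step 3: length = 30
Step 4: length = 62

Answer: 62


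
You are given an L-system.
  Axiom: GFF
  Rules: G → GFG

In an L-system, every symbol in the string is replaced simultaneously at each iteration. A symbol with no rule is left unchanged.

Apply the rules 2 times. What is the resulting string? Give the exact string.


Step 0: GFF
Step 1: GFGFF
Step 2: GFGFGFGFF

Answer: GFGFGFGFF
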